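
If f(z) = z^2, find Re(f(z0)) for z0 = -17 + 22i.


Step 1: z0 = -17 + 22i
Step 2: z0^2 = (-17)^2 - 22^2 - 748i
Step 3: real part = 289 - 484 = -195

-195


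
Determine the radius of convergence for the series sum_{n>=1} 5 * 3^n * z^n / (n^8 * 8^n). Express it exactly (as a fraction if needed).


Step 1: General term a_n = 5 * 3^n / (n^8 * 8^n)
Step 2: By the root test, |a_n|^(1/n) = 5^(1/n) * 3 / (n^(8/n) * 8) -> 3/8 as n -> infinity (since 5^(1/n) -> 1 and n^(8/n) -> 1)
Step 3: R = 1/lim|a_n|^(1/n) = 8/3

8/3


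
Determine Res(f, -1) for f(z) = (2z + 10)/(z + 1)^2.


Step 1: Pole of order 2 at z = -1
Step 2: Res = lim d/dz [(z + 1)^2 * f(z)] as z -> -1
Step 3: (z + 1)^2 * f(z) = 2z + 10
Step 4: d/dz[2z + 10] = 2

2


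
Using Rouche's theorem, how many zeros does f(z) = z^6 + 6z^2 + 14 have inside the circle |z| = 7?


Step 1: On |z| = 7 the three terms have sizes |z^6| = 7^6 = 117649, |6z^2| = 6*7^2 = 294, |14| = 14
Step 2: The dominant term is g(z) = z^6; let h(z) = 6z^2 + 14 so f = g + h
Step 3: On |z| = 7: |g| = 117649 and |h| <= 294 + 14 = 308
Step 4: Since 117649 > 308, |h| < |g| on |z| = 7, so by Rouche f has the same number of zeros as g inside |z| < 7
Step 5: g(z) = z^6 has 6 zeros (all at the origin) inside |z| < 7. Answer = 6

6


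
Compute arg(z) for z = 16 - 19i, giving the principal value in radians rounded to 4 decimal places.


Step 1: z = 16 - 19i
Step 2: arg(z) = atan2(-19, 16)
Step 3: arg(z) = -0.8709

-0.8709


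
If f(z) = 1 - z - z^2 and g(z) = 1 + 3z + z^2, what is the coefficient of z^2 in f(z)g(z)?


Step 1: z^2 term in f*g comes from: (1)*(z^2) + (-z)*(3z) + (-z^2)*(1)
Step 2: = 1 - 3 - 1
Step 3: = -3

-3


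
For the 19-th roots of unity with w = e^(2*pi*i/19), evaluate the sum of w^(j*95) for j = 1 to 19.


Step 1: The sum sum_{j=1}^{n} w^(k*j) equals n if n | k, else 0.
Step 2: Here n = 19, k = 95
Step 3: Does n divide k? 19 | 95 -> True
Step 4: Sum = 19

19


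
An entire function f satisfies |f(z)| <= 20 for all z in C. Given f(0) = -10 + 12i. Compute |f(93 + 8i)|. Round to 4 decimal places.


Step 1: By Liouville's theorem, a bounded entire function is constant.
Step 2: f(z) = f(0) = -10 + 12i for all z.
Step 3: |f(w)| = |-10 + 12i| = sqrt(100 + 144)
Step 4: = 15.6205

15.6205


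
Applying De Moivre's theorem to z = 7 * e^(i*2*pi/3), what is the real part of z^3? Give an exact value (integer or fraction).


Step 1: By De Moivre's theorem, z^3 = 7^3 * e^(i*3*2*pi/3) = 343 * (cos(2*pi) + i*sin(2*pi))
Step 2: |z|^3 = 7^3 = 343
Step 3: Reduce the angle mod 2*pi: 2*pi - 2*pi = 0
Step 4: cos(0) = 1
Step 5: Re(z^3) = 343 * 1 = 343

343


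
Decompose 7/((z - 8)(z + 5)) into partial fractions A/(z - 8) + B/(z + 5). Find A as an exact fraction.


Step 1: Multiply both sides by (z - 8) and set z = 8
Step 2: A = 7 / (8 + 5)
Step 3: A = 7 / 13
Step 4: A = 7/13

7/13


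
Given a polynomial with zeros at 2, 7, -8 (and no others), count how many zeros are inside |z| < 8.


Step 1: Check each root:
  z = 2: |2| = 2 < 8
  z = 7: |7| = 7 < 8
  z = -8: |-8| = 8 >= 8
Step 2: Count = 2

2


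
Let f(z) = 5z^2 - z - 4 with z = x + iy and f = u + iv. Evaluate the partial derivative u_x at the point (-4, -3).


Step 1: f(z) = 5(x+iy)^2 - (x+iy) - 4
Step 2: u = 5(x^2 - y^2) - x - 4
Step 3: u_x = 10x - 1
Step 4: At (-4, -3): u_x = -40 - 1 = -41

-41


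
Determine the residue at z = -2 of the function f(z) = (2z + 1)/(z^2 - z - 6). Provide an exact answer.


Step 1: Q(z) = z^2 - z - 6 = (z + 2)(z - 3)
Step 2: Q'(z) = 2z - 1
Step 3: Q'(-2) = -5, P(-2) = -3
Step 4: Res = P(-2)/Q'(-2) = -3/(-5) = 3/5

3/5


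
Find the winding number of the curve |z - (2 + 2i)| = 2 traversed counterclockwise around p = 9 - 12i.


Step 1: Center c = (2, 2), radius = 2
Step 2: |p - c|^2 = 7^2 + (-14)^2 = 245
Step 3: r^2 = 4
Step 4: |p-c| > r so winding number = 0

0


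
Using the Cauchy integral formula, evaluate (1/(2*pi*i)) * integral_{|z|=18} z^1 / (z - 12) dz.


Step 1: f(z) = z^1, a = 12 is inside |z| = 18
Step 2: By Cauchy integral formula: (1/(2pi*i)) * integral = f(a)
Step 3: f(12) = 12^1 = 12

12


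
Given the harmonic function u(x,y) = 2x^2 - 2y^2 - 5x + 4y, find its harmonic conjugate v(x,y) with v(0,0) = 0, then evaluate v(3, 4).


Step 1: v_x = -u_y = 4y - 4
Step 2: v_y = u_x = 4x - 5
Step 3: v = 4xy - 4x - 5y + C
Step 4: v(0,0) = 0 => C = 0
Step 5: v(3, 4) = 16

16


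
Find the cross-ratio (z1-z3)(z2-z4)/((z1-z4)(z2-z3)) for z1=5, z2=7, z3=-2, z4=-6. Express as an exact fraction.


Step 1: (z1-z3)(z2-z4) = 7 * 13 = 91
Step 2: (z1-z4)(z2-z3) = 11 * 9 = 99
Step 3: Cross-ratio = 91/99 = 91/99

91/99


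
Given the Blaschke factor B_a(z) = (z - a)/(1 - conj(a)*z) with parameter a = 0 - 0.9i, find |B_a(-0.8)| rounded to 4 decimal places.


Step 1: Numerator z0 - a = -0.8 - (0 - 0.9i) = -0.8 + 0.9i
Step 2: Denominator 1 - conj(a)*z0 = 1 - (0 + 0.9i)*(-0.8) = 1 + 0.72i
Step 3: |z0 - a|^2 = (-0.8)^2 + 0.9^2 = 1.45; |1 - conj(a)*z0|^2 = 1^2 + 0.72^2 = 1.5184
Step 4: |B_a(-0.8)| = sqrt(1.45 / 1.5184) = sqrt(0.954953)
Step 5: = 0.9772

0.9772


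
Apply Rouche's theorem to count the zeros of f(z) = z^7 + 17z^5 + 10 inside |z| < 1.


Step 1: On |z| = 1 the three terms have sizes |z^7| = 1^7 = 1, |17z^5| = 17*1^5 = 17, |10| = 10
Step 2: The dominant term is g(z) = 17z^5; let h(z) = z^7 + 10 so f = g + h
Step 3: On |z| = 1: |g| = 17 and |h| <= 1 + 10 = 11
Step 4: Since 17 > 11, |h| < |g| on |z| = 1, so by Rouche f has the same number of zeros as g inside |z| < 1
Step 5: g(z) = 17z^5 has 5 zeros (at the origin, multiplicity 5) inside |z| < 1. Answer = 5

5


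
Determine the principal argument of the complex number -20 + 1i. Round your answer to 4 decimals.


Step 1: z = -20 + 1i
Step 2: arg(z) = atan2(1, -20)
Step 3: arg(z) = 3.0916

3.0916


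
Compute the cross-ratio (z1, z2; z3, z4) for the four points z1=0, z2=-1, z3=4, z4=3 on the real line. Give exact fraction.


Step 1: (z1-z3)(z2-z4) = (-4) * (-4) = 16
Step 2: (z1-z4)(z2-z3) = (-3) * (-5) = 15
Step 3: Cross-ratio = 16/15 = 16/15

16/15


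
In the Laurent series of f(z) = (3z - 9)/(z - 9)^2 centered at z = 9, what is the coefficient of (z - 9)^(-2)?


Step 1: Write the numerator in powers of (z - 9): 3z - 9 = 3(z - 9) + (3*9 - 9) = 3(z - 9) + 18
Step 2: Divide by (z - 9)^2: f(z) = 18(z - 9)^(-2) + 3(z - 9)^(-1)
Step 3: This finite sum is the Laurent series of f about z = 9.
Step 4: Coefficient of (z - 9)^(-2) = 3*9 - 9 = 18

18


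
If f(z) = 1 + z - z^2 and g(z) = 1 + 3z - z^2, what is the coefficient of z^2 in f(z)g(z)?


Step 1: z^2 term in f*g comes from: (1)*(-z^2) + (z)*(3z) + (-z^2)*(1)
Step 2: = -1 + 3 - 1
Step 3: = 1

1


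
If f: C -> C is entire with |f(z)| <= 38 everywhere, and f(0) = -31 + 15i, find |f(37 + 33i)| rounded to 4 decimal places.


Step 1: By Liouville's theorem, a bounded entire function is constant.
Step 2: f(z) = f(0) = -31 + 15i for all z.
Step 3: |f(w)| = |-31 + 15i| = sqrt(961 + 225)
Step 4: = 34.4384

34.4384


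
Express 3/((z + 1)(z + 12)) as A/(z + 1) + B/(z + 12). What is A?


Step 1: Multiply both sides by (z + 1) and set z = -1
Step 2: A = 3 / (-1 + 12)
Step 3: A = 3 / 11
Step 4: A = 3/11

3/11


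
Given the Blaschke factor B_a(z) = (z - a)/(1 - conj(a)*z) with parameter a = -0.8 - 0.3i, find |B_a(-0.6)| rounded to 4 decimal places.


Step 1: Numerator z0 - a = -0.6 - (-0.8 - 0.3i) = 0.2 + 0.3i
Step 2: Denominator 1 - conj(a)*z0 = 1 - (-0.8 + 0.3i)*(-0.6) = 0.52 + 0.18i
Step 3: |z0 - a|^2 = 0.2^2 + 0.3^2 = 0.13; |1 - conj(a)*z0|^2 = 0.52^2 + 0.18^2 = 0.3028
Step 4: |B_a(-0.6)| = sqrt(0.13 / 0.3028) = sqrt(0.429326)
Step 5: = 0.6552

0.6552


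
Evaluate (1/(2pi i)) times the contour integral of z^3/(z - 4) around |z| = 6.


Step 1: f(z) = z^3, a = 4 is inside |z| = 6
Step 2: By Cauchy integral formula: (1/(2pi*i)) * integral = f(a)
Step 3: f(4) = 4^3 = 64

64


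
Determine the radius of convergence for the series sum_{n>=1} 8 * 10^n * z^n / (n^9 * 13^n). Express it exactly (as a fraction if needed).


Step 1: General term a_n = 8 * 10^n / (n^9 * 13^n)
Step 2: By the root test, |a_n|^(1/n) = 8^(1/n) * 10 / (n^(9/n) * 13) -> 10/13 as n -> infinity (since 8^(1/n) -> 1 and n^(9/n) -> 1)
Step 3: R = 1/lim|a_n|^(1/n) = 13/10

13/10


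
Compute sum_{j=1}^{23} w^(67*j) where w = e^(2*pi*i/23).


Step 1: The sum sum_{j=1}^{n} w^(k*j) equals n if n | k, else 0.
Step 2: Here n = 23, k = 67
Step 3: Does n divide k? 23 | 67 -> False
Step 4: Sum = 0

0


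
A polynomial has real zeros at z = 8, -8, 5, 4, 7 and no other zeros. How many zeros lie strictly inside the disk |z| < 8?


Step 1: Check each root:
  z = 8: |8| = 8 >= 8
  z = -8: |-8| = 8 >= 8
  z = 5: |5| = 5 < 8
  z = 4: |4| = 4 < 8
  z = 7: |7| = 7 < 8
Step 2: Count = 3

3


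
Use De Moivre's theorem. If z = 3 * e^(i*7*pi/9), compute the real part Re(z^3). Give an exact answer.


Step 1: By De Moivre's theorem, z^3 = 3^3 * e^(i*3*7*pi/9) = 27 * (cos(7*pi/3) + i*sin(7*pi/3))
Step 2: |z|^3 = 3^3 = 27
Step 3: Reduce the angle mod 2*pi: 7*pi/3 - 2*pi = pi/3
Step 4: cos(pi/3) = 1/2
Step 5: Re(z^3) = 27 * 1/2 = 27/2

27/2


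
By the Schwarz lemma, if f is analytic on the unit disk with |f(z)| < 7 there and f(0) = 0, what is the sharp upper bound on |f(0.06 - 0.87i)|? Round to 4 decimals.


Step 1: g = f/7 maps D -> D with g(0) = 0, so by the Schwarz lemma |g(z)| <= |z|, i.e. |f(z)| <= 7|z|; this is sharp (f(z) = 7z).
Step 2: |z0|^2 = 0.06^2 + (-0.87)^2 = 0.7605
Step 3: |z0| = sqrt(0.7605) = 0.872067
Step 4: Best bound = 7 * |z0| = 7 * 0.872067 = 6.1045

6.1045


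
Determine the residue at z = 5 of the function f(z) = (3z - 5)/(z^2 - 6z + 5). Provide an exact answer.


Step 1: Q(z) = z^2 - 6z + 5 = (z - 5)(z - 1)
Step 2: Q'(z) = 2z - 6
Step 3: Q'(5) = 4, P(5) = 10
Step 4: Res = P(5)/Q'(5) = 10/4 = 5/2

5/2


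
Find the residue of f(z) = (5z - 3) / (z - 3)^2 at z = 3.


Step 1: Pole of order 2 at z = 3
Step 2: Res = lim d/dz [(z - 3)^2 * f(z)] as z -> 3
Step 3: (z - 3)^2 * f(z) = 5z - 3
Step 4: d/dz[5z - 3] = 5

5


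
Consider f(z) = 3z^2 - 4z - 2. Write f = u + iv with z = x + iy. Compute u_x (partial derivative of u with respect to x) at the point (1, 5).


Step 1: f(z) = 3(x+iy)^2 - 4(x+iy) - 2
Step 2: u = 3(x^2 - y^2) - 4x - 2
Step 3: u_x = 6x - 4
Step 4: At (1, 5): u_x = 6 - 4 = 2

2


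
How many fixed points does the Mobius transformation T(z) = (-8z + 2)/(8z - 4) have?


Step 1: Fixed points satisfy T(z) = z
Step 2: 8z^2 + 4z - 2 = 0
Step 3: Discriminant = 4^2 - 4*8*(-2) = 80
Step 4: Number of fixed points = 2

2


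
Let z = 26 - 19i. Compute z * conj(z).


Step 1: conj(z) = 26 + 19i
Step 2: z * conj(z) = 26^2 + (-19)^2
Step 3: = 676 + 361 = 1037

1037


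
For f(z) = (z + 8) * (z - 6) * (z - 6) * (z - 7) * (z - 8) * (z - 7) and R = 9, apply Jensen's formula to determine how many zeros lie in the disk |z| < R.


Jensen's formula: (1/2pi)*integral log|f(Re^it)|dt = log|f(0)| + sum_{|a_k|<R} log(R/|a_k|)
Step 1: f(0) = 8 * (-6) * (-6) * (-7) * (-8) * (-7) = -112896
Step 2: log|f(0)| = log|-8| + log|6| + log|6| + log|7| + log|8| + log|7| = 11.6342
Step 3: Zeros inside |z| < 9: -8, 6, 6, 7, 8, 7
Step 4: Jensen sum = log(9/8) + log(9/6) + log(9/6) + log(9/7) + log(9/8) + log(9/7) = 1.5491
Step 5: n(R) = number of terms in the Jensen sum = count of zeros inside |z| < 9 = 6

6


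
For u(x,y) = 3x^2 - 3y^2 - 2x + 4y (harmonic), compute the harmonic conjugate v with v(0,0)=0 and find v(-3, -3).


Step 1: v_x = -u_y = 6y - 4
Step 2: v_y = u_x = 6x - 2
Step 3: v = 6xy - 4x - 2y + C
Step 4: v(0,0) = 0 => C = 0
Step 5: v(-3, -3) = 72

72


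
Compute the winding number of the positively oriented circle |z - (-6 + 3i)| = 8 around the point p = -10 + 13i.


Step 1: Center c = (-6, 3), radius = 8
Step 2: |p - c|^2 = (-4)^2 + 10^2 = 116
Step 3: r^2 = 64
Step 4: |p-c| > r so winding number = 0

0


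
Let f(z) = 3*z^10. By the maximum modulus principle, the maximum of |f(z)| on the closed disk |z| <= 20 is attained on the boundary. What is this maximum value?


Step 1: On |z| = 20, |f(z)| = 3 * |z|^10 = 3 * 20^10
Step 2: By maximum modulus principle, maximum is on boundary.
Step 3: Maximum = 3 * 10240000000000 = 30720000000000

30720000000000


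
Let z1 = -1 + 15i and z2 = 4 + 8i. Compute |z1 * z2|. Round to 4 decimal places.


Step 1: |z1| = sqrt((-1)^2 + 15^2) = sqrt(226)
Step 2: |z2| = sqrt(4^2 + 8^2) = sqrt(80)
Step 3: |z1*z2| = |z1|*|z2| = sqrt(226) * sqrt(80) = sqrt(226 * 80) = sqrt(18080)
Step 4: = 134.4619

134.4619


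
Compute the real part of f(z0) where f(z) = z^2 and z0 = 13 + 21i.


Step 1: z0 = 13 + 21i
Step 2: z0^2 = 13^2 - 21^2 + 546i
Step 3: real part = 169 - 441 = -272

-272


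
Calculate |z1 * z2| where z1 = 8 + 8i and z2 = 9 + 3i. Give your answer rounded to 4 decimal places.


Step 1: |z1| = sqrt(8^2 + 8^2) = sqrt(128)
Step 2: |z2| = sqrt(9^2 + 3^2) = sqrt(90)
Step 3: |z1*z2| = |z1|*|z2| = sqrt(128) * sqrt(90) = sqrt(128 * 90) = sqrt(11520)
Step 4: = 107.3313

107.3313


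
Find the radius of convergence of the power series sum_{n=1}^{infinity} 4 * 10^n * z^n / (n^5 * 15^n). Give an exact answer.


Step 1: General term a_n = 4 * 10^n / (n^5 * 15^n)
Step 2: By the root test, |a_n|^(1/n) = 4^(1/n) * 10 / (n^(5/n) * 15) -> 10/15 as n -> infinity (since 4^(1/n) -> 1 and n^(5/n) -> 1)
Step 3: R = 1/lim|a_n|^(1/n) = 15/10 = 3/2

3/2


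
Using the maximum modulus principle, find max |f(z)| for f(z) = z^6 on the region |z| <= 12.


Step 1: On |z| = 12, |f(z)| = |z|^6 = 12^6
Step 2: By maximum modulus principle, maximum is on boundary.
Step 3: Maximum = 2985984 = 2985984

2985984


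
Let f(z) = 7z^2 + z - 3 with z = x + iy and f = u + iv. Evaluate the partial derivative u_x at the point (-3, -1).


Step 1: f(z) = 7(x+iy)^2 + (x+iy) - 3
Step 2: u = 7(x^2 - y^2) + x - 3
Step 3: u_x = 14x + 1
Step 4: At (-3, -1): u_x = -42 + 1 = -41

-41


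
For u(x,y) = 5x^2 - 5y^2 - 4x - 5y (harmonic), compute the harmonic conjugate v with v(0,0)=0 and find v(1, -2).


Step 1: v_x = -u_y = 10y + 5
Step 2: v_y = u_x = 10x - 4
Step 3: v = 10xy + 5x - 4y + C
Step 4: v(0,0) = 0 => C = 0
Step 5: v(1, -2) = -7

-7


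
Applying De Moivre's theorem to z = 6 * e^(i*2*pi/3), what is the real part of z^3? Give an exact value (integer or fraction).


Step 1: By De Moivre's theorem, z^3 = 6^3 * e^(i*3*2*pi/3) = 216 * (cos(2*pi) + i*sin(2*pi))
Step 2: |z|^3 = 6^3 = 216
Step 3: Reduce the angle mod 2*pi: 2*pi - 2*pi = 0
Step 4: cos(0) = 1
Step 5: Re(z^3) = 216 * 1 = 216

216


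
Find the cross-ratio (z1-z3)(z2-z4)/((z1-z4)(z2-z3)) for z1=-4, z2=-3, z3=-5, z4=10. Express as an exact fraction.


Step 1: (z1-z3)(z2-z4) = 1 * (-13) = -13
Step 2: (z1-z4)(z2-z3) = (-14) * 2 = -28
Step 3: Cross-ratio = 13/28 = 13/28

13/28


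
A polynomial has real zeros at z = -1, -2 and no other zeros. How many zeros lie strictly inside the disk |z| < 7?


Step 1: Check each root:
  z = -1: |-1| = 1 < 7
  z = -2: |-2| = 2 < 7
Step 2: Count = 2

2


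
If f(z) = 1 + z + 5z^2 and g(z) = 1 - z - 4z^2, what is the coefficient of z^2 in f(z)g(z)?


Step 1: z^2 term in f*g comes from: (1)*(-4z^2) + (z)*(-z) + (5z^2)*(1)
Step 2: = -4 - 1 + 5
Step 3: = 0

0


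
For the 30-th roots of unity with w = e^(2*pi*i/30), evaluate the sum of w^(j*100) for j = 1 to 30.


Step 1: The sum sum_{j=1}^{n} w^(k*j) equals n if n | k, else 0.
Step 2: Here n = 30, k = 100
Step 3: Does n divide k? 30 | 100 -> False
Step 4: Sum = 0

0


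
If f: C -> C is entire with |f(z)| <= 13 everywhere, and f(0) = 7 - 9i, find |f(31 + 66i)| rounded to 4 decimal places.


Step 1: By Liouville's theorem, a bounded entire function is constant.
Step 2: f(z) = f(0) = 7 - 9i for all z.
Step 3: |f(w)| = |7 - 9i| = sqrt(49 + 81)
Step 4: = 11.4018

11.4018


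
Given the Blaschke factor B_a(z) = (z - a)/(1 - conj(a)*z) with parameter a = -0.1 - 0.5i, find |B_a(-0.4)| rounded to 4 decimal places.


Step 1: Numerator z0 - a = -0.4 - (-0.1 - 0.5i) = -0.3 + 0.5i
Step 2: Denominator 1 - conj(a)*z0 = 1 - (-0.1 + 0.5i)*(-0.4) = 0.96 + 0.2i
Step 3: |z0 - a|^2 = (-0.3)^2 + 0.5^2 = 0.34; |1 - conj(a)*z0|^2 = 0.96^2 + 0.2^2 = 0.9616
Step 4: |B_a(-0.4)| = sqrt(0.34 / 0.9616) = sqrt(0.353577)
Step 5: = 0.5946

0.5946


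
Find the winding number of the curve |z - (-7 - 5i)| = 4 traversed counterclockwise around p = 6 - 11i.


Step 1: Center c = (-7, -5), radius = 4
Step 2: |p - c|^2 = 13^2 + (-6)^2 = 205
Step 3: r^2 = 16
Step 4: |p-c| > r so winding number = 0

0


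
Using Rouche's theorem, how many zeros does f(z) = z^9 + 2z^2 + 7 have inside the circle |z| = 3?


Step 1: On |z| = 3 the three terms have sizes |z^9| = 3^9 = 19683, |2z^2| = 2*3^2 = 18, |7| = 7
Step 2: The dominant term is g(z) = z^9; let h(z) = 2z^2 + 7 so f = g + h
Step 3: On |z| = 3: |g| = 19683 and |h| <= 18 + 7 = 25
Step 4: Since 19683 > 25, |h| < |g| on |z| = 3, so by Rouche f has the same number of zeros as g inside |z| < 3
Step 5: g(z) = z^9 has 9 zeros (all at the origin) inside |z| < 3. Answer = 9

9


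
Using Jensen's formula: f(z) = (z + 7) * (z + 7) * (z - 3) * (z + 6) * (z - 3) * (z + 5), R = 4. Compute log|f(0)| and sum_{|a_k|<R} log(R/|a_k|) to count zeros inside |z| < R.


Jensen's formula: (1/2pi)*integral log|f(Re^it)|dt = log|f(0)| + sum_{|a_k|<R} log(R/|a_k|)
Step 1: f(0) = 7 * 7 * (-3) * 6 * (-3) * 5 = 13230
Step 2: log|f(0)| = log|-7| + log|-7| + log|3| + log|-6| + log|3| + log|-5| = 9.4902
Step 3: Zeros inside |z| < 4: 3, 3
Step 4: Jensen sum = log(4/3) + log(4/3) = 0.5754
Step 5: n(R) = number of terms in the Jensen sum = count of zeros inside |z| < 4 = 2

2


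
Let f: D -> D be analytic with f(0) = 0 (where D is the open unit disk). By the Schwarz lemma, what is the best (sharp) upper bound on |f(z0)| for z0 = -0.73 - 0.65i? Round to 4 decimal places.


Step 1: Schwarz lemma: if f: D -> D is analytic with f(0) = 0, then |f(z)| <= |z| for all z in D, and this is sharp (f(z) = z).
Step 2: |z0|^2 = (-0.73)^2 + (-0.65)^2 = 0.9554
Step 3: |z0| = sqrt(0.9554) = 0.977446
Step 4: Best bound = |z0| = 0.9774

0.9774


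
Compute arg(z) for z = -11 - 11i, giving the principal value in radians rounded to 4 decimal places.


Step 1: z = -11 - 11i
Step 2: arg(z) = atan2(-11, -11)
Step 3: arg(z) = -2.3562

-2.3562


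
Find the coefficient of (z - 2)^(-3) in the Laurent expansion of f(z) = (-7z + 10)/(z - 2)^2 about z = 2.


Step 1: Write the numerator in powers of (z - 2): -7z + 10 = -7(z - 2) + (-7*2 + 10) = -7(z - 2) - 4
Step 2: Divide by (z - 2)^2: f(z) = -4(z - 2)^(-2) - 7(z - 2)^(-1)
Step 3: This finite sum is the Laurent series of f about z = 2.
Step 4: Only the powers -2 and -1 appear, so the coefficient of (z - 2)^(-3) = 0

0


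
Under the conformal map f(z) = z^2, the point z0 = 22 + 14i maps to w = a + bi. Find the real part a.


Step 1: z0 = 22 + 14i
Step 2: z0^2 = 22^2 - 14^2 + 616i
Step 3: real part = 484 - 196 = 288

288


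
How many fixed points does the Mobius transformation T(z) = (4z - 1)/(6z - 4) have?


Step 1: Fixed points satisfy T(z) = z
Step 2: 6z^2 - 8z + 1 = 0
Step 3: Discriminant = (-8)^2 - 4*6*1 = 40
Step 4: Number of fixed points = 2

2


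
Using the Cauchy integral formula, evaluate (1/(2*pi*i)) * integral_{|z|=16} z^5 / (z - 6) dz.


Step 1: f(z) = z^5, a = 6 is inside |z| = 16
Step 2: By Cauchy integral formula: (1/(2pi*i)) * integral = f(a)
Step 3: f(6) = 6^5 = 7776

7776


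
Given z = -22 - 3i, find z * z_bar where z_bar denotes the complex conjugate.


Step 1: conj(z) = -22 + 3i
Step 2: z * conj(z) = (-22)^2 + (-3)^2
Step 3: = 484 + 9 = 493

493


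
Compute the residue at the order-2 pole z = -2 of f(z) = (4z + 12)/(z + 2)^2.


Step 1: Pole of order 2 at z = -2
Step 2: Res = lim d/dz [(z + 2)^2 * f(z)] as z -> -2
Step 3: (z + 2)^2 * f(z) = 4z + 12
Step 4: d/dz[4z + 12] = 4

4


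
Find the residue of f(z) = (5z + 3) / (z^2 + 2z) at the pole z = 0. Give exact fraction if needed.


Step 1: Q(z) = z^2 + 2z = (z)(z + 2)
Step 2: Q'(z) = 2z + 2
Step 3: Q'(0) = 2, P(0) = 3
Step 4: Res = P(0)/Q'(0) = 3/2 = 3/2

3/2


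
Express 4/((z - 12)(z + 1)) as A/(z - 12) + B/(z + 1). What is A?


Step 1: Multiply both sides by (z - 12) and set z = 12
Step 2: A = 4 / (12 + 1)
Step 3: A = 4 / 13
Step 4: A = 4/13

4/13


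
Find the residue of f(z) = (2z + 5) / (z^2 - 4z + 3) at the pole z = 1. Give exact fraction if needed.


Step 1: Q(z) = z^2 - 4z + 3 = (z - 1)(z - 3)
Step 2: Q'(z) = 2z - 4
Step 3: Q'(1) = -2, P(1) = 7
Step 4: Res = P(1)/Q'(1) = 7/(-2) = -7/2

-7/2


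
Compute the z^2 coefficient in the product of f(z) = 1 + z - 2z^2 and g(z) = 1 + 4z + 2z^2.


Step 1: z^2 term in f*g comes from: (1)*(2z^2) + (z)*(4z) + (-2z^2)*(1)
Step 2: = 2 + 4 - 2
Step 3: = 4

4


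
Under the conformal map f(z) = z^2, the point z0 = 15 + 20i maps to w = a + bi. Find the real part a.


Step 1: z0 = 15 + 20i
Step 2: z0^2 = 15^2 - 20^2 + 600i
Step 3: real part = 225 - 400 = -175

-175


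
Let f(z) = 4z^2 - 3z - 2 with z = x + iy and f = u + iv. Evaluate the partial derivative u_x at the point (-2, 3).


Step 1: f(z) = 4(x+iy)^2 - 3(x+iy) - 2
Step 2: u = 4(x^2 - y^2) - 3x - 2
Step 3: u_x = 8x - 3
Step 4: At (-2, 3): u_x = -16 - 3 = -19

-19


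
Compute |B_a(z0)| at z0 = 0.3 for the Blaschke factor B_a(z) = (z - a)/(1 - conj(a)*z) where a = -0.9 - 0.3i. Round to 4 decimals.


Step 1: Numerator z0 - a = 0.3 - (-0.9 - 0.3i) = 1.2 + 0.3i
Step 2: Denominator 1 - conj(a)*z0 = 1 - (-0.9 + 0.3i)*0.3 = 1.27 - 0.09i
Step 3: |z0 - a|^2 = 1.2^2 + 0.3^2 = 1.53; |1 - conj(a)*z0|^2 = 1.27^2 + (-0.09)^2 = 1.621
Step 4: |B_a(0.3)| = sqrt(1.53 / 1.621) = sqrt(0.943862)
Step 5: = 0.9715

0.9715


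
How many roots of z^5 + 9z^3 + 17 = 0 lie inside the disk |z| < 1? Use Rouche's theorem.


Step 1: On |z| = 1 the three terms have sizes |z^5| = 1^5 = 1, |9z^3| = 9*1^3 = 9, |17| = 17
Step 2: The dominant term is g(z) = 17; let h(z) = z^5 + 9z^3 so f = g + h
Step 3: On |z| = 1: |g| = 17 and |h| <= 1 + 9 = 10
Step 4: Since 17 > 10, |h| < |g| on |z| = 1, so by Rouche f has the same number of zeros as g inside |z| < 1
Step 5: g(z) = 17 is a nonzero constant with no zeros inside |z| < 1. Answer = 0

0


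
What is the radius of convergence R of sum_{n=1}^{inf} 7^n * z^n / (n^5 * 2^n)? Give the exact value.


Step 1: General term a_n = 7^n / (n^5 * 2^n)
Step 2: By the root test, |a_n|^(1/n) = 7 / (n^(5/n) * 2) -> 7/2 as n -> infinity (since n^(5/n) -> 1)
Step 3: R = 1/lim|a_n|^(1/n) = 2/7

2/7


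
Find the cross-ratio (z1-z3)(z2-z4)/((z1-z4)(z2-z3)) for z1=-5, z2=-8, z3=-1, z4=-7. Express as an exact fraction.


Step 1: (z1-z3)(z2-z4) = (-4) * (-1) = 4
Step 2: (z1-z4)(z2-z3) = 2 * (-7) = -14
Step 3: Cross-ratio = -4/14 = -2/7

-2/7


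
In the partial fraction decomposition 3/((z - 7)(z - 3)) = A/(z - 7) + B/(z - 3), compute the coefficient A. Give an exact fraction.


Step 1: Multiply both sides by (z - 7) and set z = 7
Step 2: A = 3 / (7 - 3)
Step 3: A = 3 / 4
Step 4: A = 3/4

3/4


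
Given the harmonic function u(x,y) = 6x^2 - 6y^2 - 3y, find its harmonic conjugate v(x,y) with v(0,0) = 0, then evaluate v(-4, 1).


Step 1: v_x = -u_y = 12y + 3
Step 2: v_y = u_x = 12x + 0
Step 3: v = 12xy + 3x + C
Step 4: v(0,0) = 0 => C = 0
Step 5: v(-4, 1) = -60

-60


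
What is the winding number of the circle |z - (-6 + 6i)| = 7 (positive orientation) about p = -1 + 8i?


Step 1: Center c = (-6, 6), radius = 7
Step 2: |p - c|^2 = 5^2 + 2^2 = 29
Step 3: r^2 = 49
Step 4: |p-c| < r so winding number = 1

1


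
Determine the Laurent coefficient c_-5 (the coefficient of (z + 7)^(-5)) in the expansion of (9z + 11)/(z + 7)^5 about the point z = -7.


Step 1: Write the numerator in powers of (z + 7): 9z + 11 = 9(z + 7) + (9*(-7) + 11) = 9(z + 7) - 52
Step 2: Divide by (z + 7)^5: f(z) = -52(z + 7)^(-5) + 9(z + 7)^(-4)
Step 3: This finite sum is the Laurent series of f about z = -7.
Step 4: Coefficient of (z + 7)^(-5) = 9*(-7) + 11 = -52

-52


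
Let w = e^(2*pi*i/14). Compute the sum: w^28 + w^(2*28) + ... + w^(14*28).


Step 1: The sum sum_{j=1}^{n} w^(k*j) equals n if n | k, else 0.
Step 2: Here n = 14, k = 28
Step 3: Does n divide k? 14 | 28 -> True
Step 4: Sum = 14

14


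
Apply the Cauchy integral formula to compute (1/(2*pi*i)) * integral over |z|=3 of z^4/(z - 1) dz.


Step 1: f(z) = z^4, a = 1 is inside |z| = 3
Step 2: By Cauchy integral formula: (1/(2pi*i)) * integral = f(a)
Step 3: f(1) = 1^4 = 1

1


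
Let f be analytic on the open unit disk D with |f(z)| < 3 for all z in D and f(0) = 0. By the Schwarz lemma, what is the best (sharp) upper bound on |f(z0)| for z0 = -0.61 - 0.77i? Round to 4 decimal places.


Step 1: g = f/3 maps D -> D with g(0) = 0, so by the Schwarz lemma |g(z)| <= |z|, i.e. |f(z)| <= 3|z|; this is sharp (f(z) = 3z).
Step 2: |z0|^2 = (-0.61)^2 + (-0.77)^2 = 0.965
Step 3: |z0| = sqrt(0.965) = 0.982344
Step 4: Best bound = 3 * |z0| = 3 * 0.982344 = 2.947

2.947


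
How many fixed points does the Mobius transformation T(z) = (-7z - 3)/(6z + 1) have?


Step 1: Fixed points satisfy T(z) = z
Step 2: 6z^2 + 8z + 3 = 0
Step 3: Discriminant = 8^2 - 4*6*3 = -8
Step 4: Number of fixed points = 2

2


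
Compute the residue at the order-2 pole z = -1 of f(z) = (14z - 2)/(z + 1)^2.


Step 1: Pole of order 2 at z = -1
Step 2: Res = lim d/dz [(z + 1)^2 * f(z)] as z -> -1
Step 3: (z + 1)^2 * f(z) = 14z - 2
Step 4: d/dz[14z - 2] = 14

14


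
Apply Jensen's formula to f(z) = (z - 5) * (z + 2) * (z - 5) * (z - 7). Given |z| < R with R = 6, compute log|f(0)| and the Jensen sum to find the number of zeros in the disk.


Jensen's formula: (1/2pi)*integral log|f(Re^it)|dt = log|f(0)| + sum_{|a_k|<R} log(R/|a_k|)
Step 1: f(0) = (-5) * 2 * (-5) * (-7) = -350
Step 2: log|f(0)| = log|5| + log|-2| + log|5| + log|7| = 5.8579
Step 3: Zeros inside |z| < 6: 5, -2, 5
Step 4: Jensen sum = log(6/5) + log(6/2) + log(6/5) = 1.4633
Step 5: n(R) = number of terms in the Jensen sum = count of zeros inside |z| < 6 = 3

3


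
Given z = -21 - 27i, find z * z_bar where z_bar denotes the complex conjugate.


Step 1: conj(z) = -21 + 27i
Step 2: z * conj(z) = (-21)^2 + (-27)^2
Step 3: = 441 + 729 = 1170

1170


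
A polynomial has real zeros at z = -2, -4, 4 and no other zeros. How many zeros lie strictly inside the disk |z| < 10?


Step 1: Check each root:
  z = -2: |-2| = 2 < 10
  z = -4: |-4| = 4 < 10
  z = 4: |4| = 4 < 10
Step 2: Count = 3

3


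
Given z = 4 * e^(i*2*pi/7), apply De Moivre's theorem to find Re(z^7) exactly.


Step 1: By De Moivre's theorem, z^7 = 4^7 * e^(i*7*2*pi/7) = 16384 * (cos(2*pi) + i*sin(2*pi))
Step 2: |z|^7 = 4^7 = 16384
Step 3: Reduce the angle mod 2*pi: 2*pi - 2*pi = 0
Step 4: cos(0) = 1
Step 5: Re(z^7) = 16384 * 1 = 16384

16384


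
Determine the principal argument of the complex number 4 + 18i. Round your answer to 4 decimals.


Step 1: z = 4 + 18i
Step 2: arg(z) = atan2(18, 4)
Step 3: arg(z) = 1.3521

1.3521


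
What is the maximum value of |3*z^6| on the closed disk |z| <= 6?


Step 1: On |z| = 6, |f(z)| = 3 * |z|^6 = 3 * 6^6
Step 2: By maximum modulus principle, maximum is on boundary.
Step 3: Maximum = 3 * 46656 = 139968

139968


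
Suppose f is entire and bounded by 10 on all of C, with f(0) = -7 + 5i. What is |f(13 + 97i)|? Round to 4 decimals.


Step 1: By Liouville's theorem, a bounded entire function is constant.
Step 2: f(z) = f(0) = -7 + 5i for all z.
Step 3: |f(w)| = |-7 + 5i| = sqrt(49 + 25)
Step 4: = 8.6023

8.6023


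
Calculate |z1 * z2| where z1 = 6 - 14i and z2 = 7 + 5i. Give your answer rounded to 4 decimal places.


Step 1: |z1| = sqrt(6^2 + (-14)^2) = sqrt(232)
Step 2: |z2| = sqrt(7^2 + 5^2) = sqrt(74)
Step 3: |z1*z2| = |z1|*|z2| = sqrt(232) * sqrt(74) = sqrt(232 * 74) = sqrt(17168)
Step 4: = 131.0267

131.0267


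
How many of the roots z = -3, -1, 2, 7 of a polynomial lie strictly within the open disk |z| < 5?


Step 1: Check each root:
  z = -3: |-3| = 3 < 5
  z = -1: |-1| = 1 < 5
  z = 2: |2| = 2 < 5
  z = 7: |7| = 7 >= 5
Step 2: Count = 3

3


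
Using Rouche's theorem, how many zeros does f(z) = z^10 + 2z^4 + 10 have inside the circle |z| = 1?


Step 1: On |z| = 1 the three terms have sizes |z^10| = 1^10 = 1, |2z^4| = 2*1^4 = 2, |10| = 10
Step 2: The dominant term is g(z) = 10; let h(z) = z^10 + 2z^4 so f = g + h
Step 3: On |z| = 1: |g| = 10 and |h| <= 1 + 2 = 3
Step 4: Since 10 > 3, |h| < |g| on |z| = 1, so by Rouche f has the same number of zeros as g inside |z| < 1
Step 5: g(z) = 10 is a nonzero constant with no zeros inside |z| < 1. Answer = 0

0


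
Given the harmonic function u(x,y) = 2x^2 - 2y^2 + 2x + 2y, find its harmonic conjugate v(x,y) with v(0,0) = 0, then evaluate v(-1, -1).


Step 1: v_x = -u_y = 4y - 2
Step 2: v_y = u_x = 4x + 2
Step 3: v = 4xy - 2x + 2y + C
Step 4: v(0,0) = 0 => C = 0
Step 5: v(-1, -1) = 4

4


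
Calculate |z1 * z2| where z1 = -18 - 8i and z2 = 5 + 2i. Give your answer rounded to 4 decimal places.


Step 1: |z1| = sqrt((-18)^2 + (-8)^2) = sqrt(388)
Step 2: |z2| = sqrt(5^2 + 2^2) = sqrt(29)
Step 3: |z1*z2| = |z1|*|z2| = sqrt(388) * sqrt(29) = sqrt(388 * 29) = sqrt(11252)
Step 4: = 106.0754

106.0754


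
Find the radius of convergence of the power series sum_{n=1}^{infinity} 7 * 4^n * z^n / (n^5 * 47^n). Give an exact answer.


Step 1: General term a_n = 7 * 4^n / (n^5 * 47^n)
Step 2: By the root test, |a_n|^(1/n) = 7^(1/n) * 4 / (n^(5/n) * 47) -> 4/47 as n -> infinity (since 7^(1/n) -> 1 and n^(5/n) -> 1)
Step 3: R = 1/lim|a_n|^(1/n) = 47/4

47/4


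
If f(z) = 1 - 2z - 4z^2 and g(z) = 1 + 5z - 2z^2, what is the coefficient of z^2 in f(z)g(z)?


Step 1: z^2 term in f*g comes from: (1)*(-2z^2) + (-2z)*(5z) + (-4z^2)*(1)
Step 2: = -2 - 10 - 4
Step 3: = -16

-16


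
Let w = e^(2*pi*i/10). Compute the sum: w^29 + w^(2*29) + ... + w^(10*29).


Step 1: The sum sum_{j=1}^{n} w^(k*j) equals n if n | k, else 0.
Step 2: Here n = 10, k = 29
Step 3: Does n divide k? 10 | 29 -> False
Step 4: Sum = 0

0


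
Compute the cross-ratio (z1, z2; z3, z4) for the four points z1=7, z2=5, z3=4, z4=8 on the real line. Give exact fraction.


Step 1: (z1-z3)(z2-z4) = 3 * (-3) = -9
Step 2: (z1-z4)(z2-z3) = (-1) * 1 = -1
Step 3: Cross-ratio = 9/1 = 9

9


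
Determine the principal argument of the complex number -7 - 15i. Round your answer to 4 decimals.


Step 1: z = -7 - 15i
Step 2: arg(z) = atan2(-15, -7)
Step 3: arg(z) = -2.0074

-2.0074


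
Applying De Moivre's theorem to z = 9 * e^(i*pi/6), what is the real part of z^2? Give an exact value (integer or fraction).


Step 1: By De Moivre's theorem, z^2 = 9^2 * e^(i*2*pi/6) = 81 * (cos(pi/3) + i*sin(pi/3))
Step 2: |z|^2 = 9^2 = 81
Step 3: The angle pi/3 already lies in [0, 2*pi)
Step 4: cos(pi/3) = 1/2
Step 5: Re(z^2) = 81 * 1/2 = 81/2

81/2


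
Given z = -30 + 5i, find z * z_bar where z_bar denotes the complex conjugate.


Step 1: conj(z) = -30 - 5i
Step 2: z * conj(z) = (-30)^2 + 5^2
Step 3: = 900 + 25 = 925

925


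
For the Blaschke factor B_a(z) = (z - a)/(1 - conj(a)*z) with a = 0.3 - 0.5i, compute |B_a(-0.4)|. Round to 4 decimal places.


Step 1: Numerator z0 - a = -0.4 - (0.3 - 0.5i) = -0.7 + 0.5i
Step 2: Denominator 1 - conj(a)*z0 = 1 - (0.3 + 0.5i)*(-0.4) = 1.12 + 0.2i
Step 3: |z0 - a|^2 = (-0.7)^2 + 0.5^2 = 0.74; |1 - conj(a)*z0|^2 = 1.12^2 + 0.2^2 = 1.2944
Step 4: |B_a(-0.4)| = sqrt(0.74 / 1.2944) = sqrt(0.571693)
Step 5: = 0.7561

0.7561


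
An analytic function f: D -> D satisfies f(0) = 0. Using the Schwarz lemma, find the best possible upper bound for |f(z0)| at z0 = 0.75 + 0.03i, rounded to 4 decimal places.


Step 1: Schwarz lemma: if f: D -> D is analytic with f(0) = 0, then |f(z)| <= |z| for all z in D, and this is sharp (f(z) = z).
Step 2: |z0|^2 = 0.75^2 + 0.03^2 = 0.5634
Step 3: |z0| = sqrt(0.5634) = 0.7506
Step 4: Best bound = |z0| = 0.7506

0.7506


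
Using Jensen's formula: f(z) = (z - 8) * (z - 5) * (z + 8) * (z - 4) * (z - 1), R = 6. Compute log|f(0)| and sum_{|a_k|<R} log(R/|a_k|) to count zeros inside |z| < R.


Jensen's formula: (1/2pi)*integral log|f(Re^it)|dt = log|f(0)| + sum_{|a_k|<R} log(R/|a_k|)
Step 1: f(0) = (-8) * (-5) * 8 * (-4) * (-1) = 1280
Step 2: log|f(0)| = log|8| + log|5| + log|-8| + log|4| + log|1| = 7.1546
Step 3: Zeros inside |z| < 6: 5, 4, 1
Step 4: Jensen sum = log(6/5) + log(6/4) + log(6/1) = 2.3795
Step 5: n(R) = number of terms in the Jensen sum = count of zeros inside |z| < 6 = 3

3


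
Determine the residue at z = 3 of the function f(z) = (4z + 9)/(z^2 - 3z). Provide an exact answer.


Step 1: Q(z) = z^2 - 3z = (z - 3)(z)
Step 2: Q'(z) = 2z - 3
Step 3: Q'(3) = 3, P(3) = 21
Step 4: Res = P(3)/Q'(3) = 21/3 = 7

7


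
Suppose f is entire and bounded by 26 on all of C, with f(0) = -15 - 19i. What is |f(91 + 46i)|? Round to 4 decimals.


Step 1: By Liouville's theorem, a bounded entire function is constant.
Step 2: f(z) = f(0) = -15 - 19i for all z.
Step 3: |f(w)| = |-15 - 19i| = sqrt(225 + 361)
Step 4: = 24.2074

24.2074


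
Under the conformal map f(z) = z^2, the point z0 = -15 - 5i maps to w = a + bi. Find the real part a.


Step 1: z0 = -15 - 5i
Step 2: z0^2 = (-15)^2 - (-5)^2 + 150i
Step 3: real part = 225 - 25 = 200

200


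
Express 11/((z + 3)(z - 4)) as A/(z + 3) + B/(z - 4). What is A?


Step 1: Multiply both sides by (z + 3) and set z = -3
Step 2: A = 11 / (-3 - 4)
Step 3: A = 11 / (-7)
Step 4: A = -11/7

-11/7


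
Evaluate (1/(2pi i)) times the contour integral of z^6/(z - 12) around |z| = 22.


Step 1: f(z) = z^6, a = 12 is inside |z| = 22
Step 2: By Cauchy integral formula: (1/(2pi*i)) * integral = f(a)
Step 3: f(12) = 12^6 = 2985984

2985984


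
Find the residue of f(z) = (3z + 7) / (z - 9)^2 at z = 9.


Step 1: Pole of order 2 at z = 9
Step 2: Res = lim d/dz [(z - 9)^2 * f(z)] as z -> 9
Step 3: (z - 9)^2 * f(z) = 3z + 7
Step 4: d/dz[3z + 7] = 3

3


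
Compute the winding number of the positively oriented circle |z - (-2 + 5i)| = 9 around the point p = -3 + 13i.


Step 1: Center c = (-2, 5), radius = 9
Step 2: |p - c|^2 = (-1)^2 + 8^2 = 65
Step 3: r^2 = 81
Step 4: |p-c| < r so winding number = 1

1


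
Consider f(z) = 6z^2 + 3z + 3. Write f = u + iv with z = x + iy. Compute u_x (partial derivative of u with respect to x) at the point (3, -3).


Step 1: f(z) = 6(x+iy)^2 + 3(x+iy) + 3
Step 2: u = 6(x^2 - y^2) + 3x + 3
Step 3: u_x = 12x + 3
Step 4: At (3, -3): u_x = 36 + 3 = 39

39


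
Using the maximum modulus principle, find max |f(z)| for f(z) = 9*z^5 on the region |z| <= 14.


Step 1: On |z| = 14, |f(z)| = 9 * |z|^5 = 9 * 14^5
Step 2: By maximum modulus principle, maximum is on boundary.
Step 3: Maximum = 9 * 537824 = 4840416

4840416


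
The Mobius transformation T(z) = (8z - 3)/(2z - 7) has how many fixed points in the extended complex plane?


Step 1: Fixed points satisfy T(z) = z
Step 2: 2z^2 - 15z + 3 = 0
Step 3: Discriminant = (-15)^2 - 4*2*3 = 201
Step 4: Number of fixed points = 2

2


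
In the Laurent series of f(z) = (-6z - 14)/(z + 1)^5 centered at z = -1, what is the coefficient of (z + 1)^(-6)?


Step 1: Write the numerator in powers of (z + 1): -6z - 14 = -6(z + 1) + (-6*(-1) - 14) = -6(z + 1) - 8
Step 2: Divide by (z + 1)^5: f(z) = -8(z + 1)^(-5) - 6(z + 1)^(-4)
Step 3: This finite sum is the Laurent series of f about z = -1.
Step 4: Only the powers -5 and -4 appear, so the coefficient of (z + 1)^(-6) = 0

0


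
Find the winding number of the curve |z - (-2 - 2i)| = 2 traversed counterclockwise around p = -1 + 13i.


Step 1: Center c = (-2, -2), radius = 2
Step 2: |p - c|^2 = 1^2 + 15^2 = 226
Step 3: r^2 = 4
Step 4: |p-c| > r so winding number = 0

0


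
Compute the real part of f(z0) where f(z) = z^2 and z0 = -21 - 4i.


Step 1: z0 = -21 - 4i
Step 2: z0^2 = (-21)^2 - (-4)^2 + 168i
Step 3: real part = 441 - 16 = 425

425


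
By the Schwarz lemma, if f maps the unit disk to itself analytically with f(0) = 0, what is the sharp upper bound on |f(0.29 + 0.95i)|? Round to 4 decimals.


Step 1: Schwarz lemma: if f: D -> D is analytic with f(0) = 0, then |f(z)| <= |z| for all z in D, and this is sharp (f(z) = z).
Step 2: |z0|^2 = 0.29^2 + 0.95^2 = 0.9866
Step 3: |z0| = sqrt(0.9866) = 0.993277
Step 4: Best bound = |z0| = 0.9933

0.9933


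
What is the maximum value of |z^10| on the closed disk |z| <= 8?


Step 1: On |z| = 8, |f(z)| = |z|^10 = 8^10
Step 2: By maximum modulus principle, maximum is on boundary.
Step 3: Maximum = 1073741824 = 1073741824

1073741824


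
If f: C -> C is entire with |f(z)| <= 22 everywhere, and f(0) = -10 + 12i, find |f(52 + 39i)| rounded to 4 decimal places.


Step 1: By Liouville's theorem, a bounded entire function is constant.
Step 2: f(z) = f(0) = -10 + 12i for all z.
Step 3: |f(w)| = |-10 + 12i| = sqrt(100 + 144)
Step 4: = 15.6205

15.6205


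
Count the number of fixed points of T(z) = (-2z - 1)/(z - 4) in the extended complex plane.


Step 1: Fixed points satisfy T(z) = z
Step 2: z^2 - 2z + 1 = 0
Step 3: Discriminant = (-2)^2 - 4*1*1 = 0
Step 4: Number of fixed points = 1

1


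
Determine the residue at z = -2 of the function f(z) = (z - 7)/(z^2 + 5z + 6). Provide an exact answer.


Step 1: Q(z) = z^2 + 5z + 6 = (z + 2)(z + 3)
Step 2: Q'(z) = 2z + 5
Step 3: Q'(-2) = 1, P(-2) = -9
Step 4: Res = P(-2)/Q'(-2) = -9/1 = -9

-9


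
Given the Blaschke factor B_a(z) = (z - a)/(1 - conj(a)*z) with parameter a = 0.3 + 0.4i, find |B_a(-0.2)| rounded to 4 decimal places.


Step 1: Numerator z0 - a = -0.2 - (0.3 + 0.4i) = -0.5 - 0.4i
Step 2: Denominator 1 - conj(a)*z0 = 1 - (0.3 - 0.4i)*(-0.2) = 1.06 - 0.08i
Step 3: |z0 - a|^2 = (-0.5)^2 + (-0.4)^2 = 0.41; |1 - conj(a)*z0|^2 = 1.06^2 + (-0.08)^2 = 1.13
Step 4: |B_a(-0.2)| = sqrt(0.41 / 1.13) = sqrt(0.362832)
Step 5: = 0.6024

0.6024


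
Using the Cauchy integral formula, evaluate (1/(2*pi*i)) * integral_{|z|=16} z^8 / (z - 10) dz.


Step 1: f(z) = z^8, a = 10 is inside |z| = 16
Step 2: By Cauchy integral formula: (1/(2pi*i)) * integral = f(a)
Step 3: f(10) = 10^8 = 100000000

100000000


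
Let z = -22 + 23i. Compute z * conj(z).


Step 1: conj(z) = -22 - 23i
Step 2: z * conj(z) = (-22)^2 + 23^2
Step 3: = 484 + 529 = 1013

1013


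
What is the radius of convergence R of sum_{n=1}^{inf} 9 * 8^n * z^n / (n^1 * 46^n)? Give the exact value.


Step 1: General term a_n = 9 * 8^n / (n^1 * 46^n)
Step 2: By the root test, |a_n|^(1/n) = 9^(1/n) * 8 / (n^(1/n) * 46) -> 8/46 as n -> infinity (since 9^(1/n) -> 1 and n^(1/n) -> 1)
Step 3: R = 1/lim|a_n|^(1/n) = 46/8 = 23/4

23/4


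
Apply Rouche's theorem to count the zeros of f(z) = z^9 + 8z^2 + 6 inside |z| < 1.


Step 1: On |z| = 1 the three terms have sizes |z^9| = 1^9 = 1, |8z^2| = 8*1^2 = 8, |6| = 6
Step 2: The dominant term is g(z) = 8z^2; let h(z) = z^9 + 6 so f = g + h
Step 3: On |z| = 1: |g| = 8 and |h| <= 1 + 6 = 7
Step 4: Since 8 > 7, |h| < |g| on |z| = 1, so by Rouche f has the same number of zeros as g inside |z| < 1
Step 5: g(z) = 8z^2 has 2 zeros (at the origin, multiplicity 2) inside |z| < 1. Answer = 2

2


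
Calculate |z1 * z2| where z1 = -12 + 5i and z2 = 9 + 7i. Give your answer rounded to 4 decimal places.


Step 1: |z1| = sqrt((-12)^2 + 5^2) = sqrt(169)
Step 2: |z2| = sqrt(9^2 + 7^2) = sqrt(130)
Step 3: |z1*z2| = |z1|*|z2| = sqrt(169) * sqrt(130) = sqrt(169 * 130) = sqrt(21970)
Step 4: = 148.2228

148.2228


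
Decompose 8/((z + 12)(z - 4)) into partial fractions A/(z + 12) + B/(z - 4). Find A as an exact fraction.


Step 1: Multiply both sides by (z + 12) and set z = -12
Step 2: A = 8 / (-12 - 4)
Step 3: A = 8 / (-16)
Step 4: A = -1/2

-1/2


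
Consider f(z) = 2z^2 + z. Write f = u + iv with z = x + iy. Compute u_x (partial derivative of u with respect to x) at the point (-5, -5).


Step 1: f(z) = 2(x+iy)^2 + (x+iy) + 0
Step 2: u = 2(x^2 - y^2) + x + 0
Step 3: u_x = 4x + 1
Step 4: At (-5, -5): u_x = -20 + 1 = -19

-19
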